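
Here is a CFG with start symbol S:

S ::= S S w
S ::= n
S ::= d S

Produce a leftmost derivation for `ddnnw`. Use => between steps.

S => dS   [S ::= d S]
dS => ddS   [S ::= d S]
ddS => ddSSw   [S ::= S S w]
ddSSw => ddnSw   [S ::= n]
ddnSw => ddnnw   [S ::= n]

S => dS => ddS => ddSSw => ddnSw => ddnnw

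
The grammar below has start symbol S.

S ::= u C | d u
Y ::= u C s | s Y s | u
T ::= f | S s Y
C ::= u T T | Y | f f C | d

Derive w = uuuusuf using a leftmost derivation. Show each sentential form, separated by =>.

S => uC => uuTT => uuSsYT => uuuCsYT => uuuYsYT => uuuusYT => uuuusuT => uuuusuf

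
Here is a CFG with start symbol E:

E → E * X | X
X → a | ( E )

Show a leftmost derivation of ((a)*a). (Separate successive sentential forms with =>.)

E => X => (E) => (E*X) => (X*X) => ((E)*X) => ((X)*X) => ((a)*X) => ((a)*a)

E => X   [E → X]
X => (E)   [X → ( E )]
(E) => (E*X)   [E → E * X]
(E*X) => (X*X)   [E → X]
(X*X) => ((E)*X)   [X → ( E )]
((E)*X) => ((X)*X)   [E → X]
((X)*X) => ((a)*X)   [X → a]
((a)*X) => ((a)*a)   [X → a]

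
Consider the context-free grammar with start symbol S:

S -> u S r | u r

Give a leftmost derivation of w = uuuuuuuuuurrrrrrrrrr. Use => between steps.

S => uSr => uuSrr => uuuSrrr => uuuuSrrrr => uuuuuSrrrrr => uuuuuuSrrrrrr => uuuuuuuSrrrrrrr => uuuuuuuuSrrrrrrrr => uuuuuuuuuSrrrrrrrrr => uuuuuuuuuurrrrrrrrrr

S => uSr   [S -> u S r]
uSr => uuSrr   [S -> u S r]
uuSrr => uuuSrrr   [S -> u S r]
uuuSrrr => uuuuSrrrr   [S -> u S r]
uuuuSrrrr => uuuuuSrrrrr   [S -> u S r]
uuuuuSrrrrr => uuuuuuSrrrrrr   [S -> u S r]
uuuuuuSrrrrrr => uuuuuuuSrrrrrrr   [S -> u S r]
uuuuuuuSrrrrrrr => uuuuuuuuSrrrrrrrr   [S -> u S r]
uuuuuuuuSrrrrrrrr => uuuuuuuuuSrrrrrrrrr   [S -> u S r]
uuuuuuuuuSrrrrrrrrr => uuuuuuuuuurrrrrrrrrr   [S -> u r]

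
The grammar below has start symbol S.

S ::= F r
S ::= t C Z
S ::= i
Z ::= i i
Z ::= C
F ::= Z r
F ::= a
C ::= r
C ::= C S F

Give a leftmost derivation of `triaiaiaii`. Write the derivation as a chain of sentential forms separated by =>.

S => tCZ   [S ::= t C Z]
tCZ => tCSFZ   [C ::= C S F]
tCSFZ => tCSFSFZ   [C ::= C S F]
tCSFSFZ => tCSFSFSFZ   [C ::= C S F]
tCSFSFSFZ => trSFSFSFZ   [C ::= r]
trSFSFSFZ => triFSFSFZ   [S ::= i]
triFSFSFZ => triaSFSFZ   [F ::= a]
triaSFSFZ => triaiFSFZ   [S ::= i]
triaiFSFZ => triaiaSFZ   [F ::= a]
triaiaSFZ => triaiaiFZ   [S ::= i]
triaiaiFZ => triaiaiaZ   [F ::= a]
triaiaiaZ => triaiaiaii   [Z ::= i i]

S=>tCZ=>tCSFZ=>tCSFSFZ=>tCSFSFSFZ=>trSFSFSFZ=>triFSFSFZ=>triaSFSFZ=>triaiFSFZ=>triaiaSFZ=>triaiaiFZ=>triaiaiaZ=>triaiaiaii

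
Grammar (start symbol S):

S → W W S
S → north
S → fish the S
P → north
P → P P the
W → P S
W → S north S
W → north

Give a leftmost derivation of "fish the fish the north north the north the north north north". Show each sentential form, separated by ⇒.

S ⇒ fish the S ⇒ fish the fish the S ⇒ fish the fish the W W S ⇒ fish the fish the P S W S ⇒ fish the fish the P P the S W S ⇒ fish the fish the P P the P the S W S ⇒ fish the fish the north P the P the S W S ⇒ fish the fish the north north the P the S W S ⇒ fish the fish the north north the north the S W S ⇒ fish the fish the north north the north the north W S ⇒ fish the fish the north north the north the north north S ⇒ fish the fish the north north the north the north north north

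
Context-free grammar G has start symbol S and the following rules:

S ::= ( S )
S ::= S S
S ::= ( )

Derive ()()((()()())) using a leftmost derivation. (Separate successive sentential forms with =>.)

S=>SS=>SSS=>()SS=>()()S=>()()(S)=>()()((S))=>()()((SS))=>()()((()S))=>()()((()SS))=>()()((()()S))=>()()((()()()))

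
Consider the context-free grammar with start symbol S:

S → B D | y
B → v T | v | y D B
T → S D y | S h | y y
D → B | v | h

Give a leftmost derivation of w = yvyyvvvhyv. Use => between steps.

S => BD => yDBD => yBBD => yvTBD => yvyyBD => yvyyvTD => yvyyvSDyD => yvyyvBDDyD => yvyyvvDDyD => yvyyvvvDyD => yvyyvvvhyD => yvyyvvvhyv

S => BD   [S → B D]
BD => yDBD   [B → y D B]
yDBD => yBBD   [D → B]
yBBD => yvTBD   [B → v T]
yvTBD => yvyyBD   [T → y y]
yvyyBD => yvyyvTD   [B → v T]
yvyyvTD => yvyyvSDyD   [T → S D y]
yvyyvSDyD => yvyyvBDDyD   [S → B D]
yvyyvBDDyD => yvyyvvDDyD   [B → v]
yvyyvvDDyD => yvyyvvvDyD   [D → v]
yvyyvvvDyD => yvyyvvvhyD   [D → h]
yvyyvvvhyD => yvyyvvvhyv   [D → v]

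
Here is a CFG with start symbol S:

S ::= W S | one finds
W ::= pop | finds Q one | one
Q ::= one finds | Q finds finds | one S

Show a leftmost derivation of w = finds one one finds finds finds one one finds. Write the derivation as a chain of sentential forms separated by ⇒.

S ⇒ W S ⇒ finds Q one S ⇒ finds Q finds finds one S ⇒ finds one S finds finds one S ⇒ finds one one finds finds finds one S ⇒ finds one one finds finds finds one one finds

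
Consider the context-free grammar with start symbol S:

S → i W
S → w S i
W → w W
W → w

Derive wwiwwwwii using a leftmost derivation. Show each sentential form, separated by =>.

S => wSi   [S → w S i]
wSi => wwSii   [S → w S i]
wwSii => wwiWii   [S → i W]
wwiWii => wwiwWii   [W → w W]
wwiwWii => wwiwwWii   [W → w W]
wwiwwWii => wwiwwwWii   [W → w W]
wwiwwwWii => wwiwwwwii   [W → w]

S => wSi => wwSii => wwiWii => wwiwWii => wwiwwWii => wwiwwwWii => wwiwwwwii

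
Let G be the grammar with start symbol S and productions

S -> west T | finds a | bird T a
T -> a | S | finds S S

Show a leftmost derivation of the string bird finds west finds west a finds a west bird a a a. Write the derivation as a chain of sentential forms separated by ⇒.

S ⇒ bird T a ⇒ bird finds S S a ⇒ bird finds west T S a ⇒ bird finds west finds S S S a ⇒ bird finds west finds west T S S a ⇒ bird finds west finds west a S S a ⇒ bird finds west finds west a finds a S a ⇒ bird finds west finds west a finds a west T a ⇒ bird finds west finds west a finds a west S a ⇒ bird finds west finds west a finds a west bird T a a ⇒ bird finds west finds west a finds a west bird a a a

S ⇒ bird T a   [S -> bird T a]
bird T a ⇒ bird finds S S a   [T -> finds S S]
bird finds S S a ⇒ bird finds west T S a   [S -> west T]
bird finds west T S a ⇒ bird finds west finds S S S a   [T -> finds S S]
bird finds west finds S S S a ⇒ bird finds west finds west T S S a   [S -> west T]
bird finds west finds west T S S a ⇒ bird finds west finds west a S S a   [T -> a]
bird finds west finds west a S S a ⇒ bird finds west finds west a finds a S a   [S -> finds a]
bird finds west finds west a finds a S a ⇒ bird finds west finds west a finds a west T a   [S -> west T]
bird finds west finds west a finds a west T a ⇒ bird finds west finds west a finds a west S a   [T -> S]
bird finds west finds west a finds a west S a ⇒ bird finds west finds west a finds a west bird T a a   [S -> bird T a]
bird finds west finds west a finds a west bird T a a ⇒ bird finds west finds west a finds a west bird a a a   [T -> a]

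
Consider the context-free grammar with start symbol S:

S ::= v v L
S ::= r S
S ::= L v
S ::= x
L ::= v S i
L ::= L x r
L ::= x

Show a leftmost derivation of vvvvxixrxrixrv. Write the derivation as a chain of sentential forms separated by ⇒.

S⇒Lv⇒Lxrv⇒vSixrv⇒vvvLixrv⇒vvvLxrixrv⇒vvvLxrxrixrv⇒vvvvSixrxrixrv⇒vvvvxixrxrixrv

S ⇒ Lv   [S ::= L v]
Lv ⇒ Lxrv   [L ::= L x r]
Lxrv ⇒ vSixrv   [L ::= v S i]
vSixrv ⇒ vvvLixrv   [S ::= v v L]
vvvLixrv ⇒ vvvLxrixrv   [L ::= L x r]
vvvLxrixrv ⇒ vvvLxrxrixrv   [L ::= L x r]
vvvLxrxrixrv ⇒ vvvvSixrxrixrv   [L ::= v S i]
vvvvSixrxrixrv ⇒ vvvvxixrxrixrv   [S ::= x]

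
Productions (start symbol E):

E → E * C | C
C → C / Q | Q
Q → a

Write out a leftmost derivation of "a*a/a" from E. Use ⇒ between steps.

E ⇒ E*C   [E → E * C]
E*C ⇒ C*C   [E → C]
C*C ⇒ Q*C   [C → Q]
Q*C ⇒ a*C   [Q → a]
a*C ⇒ a*C/Q   [C → C / Q]
a*C/Q ⇒ a*Q/Q   [C → Q]
a*Q/Q ⇒ a*a/Q   [Q → a]
a*a/Q ⇒ a*a/a   [Q → a]

E ⇒ E*C ⇒ C*C ⇒ Q*C ⇒ a*C ⇒ a*C/Q ⇒ a*Q/Q ⇒ a*a/Q ⇒ a*a/a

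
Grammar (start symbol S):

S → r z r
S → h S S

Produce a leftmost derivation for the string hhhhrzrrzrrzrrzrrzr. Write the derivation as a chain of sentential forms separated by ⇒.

S ⇒ hSS ⇒ hhSSS ⇒ hhhSSSS ⇒ hhhhSSSSS ⇒ hhhhrzrSSSS ⇒ hhhhrzrrzrSSS ⇒ hhhhrzrrzrrzrSS ⇒ hhhhrzrrzrrzrrzrS ⇒ hhhhrzrrzrrzrrzrrzr

S ⇒ hSS   [S → h S S]
hSS ⇒ hhSSS   [S → h S S]
hhSSS ⇒ hhhSSSS   [S → h S S]
hhhSSSS ⇒ hhhhSSSSS   [S → h S S]
hhhhSSSSS ⇒ hhhhrzrSSSS   [S → r z r]
hhhhrzrSSSS ⇒ hhhhrzrrzrSSS   [S → r z r]
hhhhrzrrzrSSS ⇒ hhhhrzrrzrrzrSS   [S → r z r]
hhhhrzrrzrrzrSS ⇒ hhhhrzrrzrrzrrzrS   [S → r z r]
hhhhrzrrzrrzrrzrS ⇒ hhhhrzrrzrrzrrzrrzr   [S → r z r]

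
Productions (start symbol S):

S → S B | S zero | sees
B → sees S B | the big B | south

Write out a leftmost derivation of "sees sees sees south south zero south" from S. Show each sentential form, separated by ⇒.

S ⇒ S B ⇒ S zero B ⇒ S B zero B ⇒ sees B zero B ⇒ sees sees S B zero B ⇒ sees sees S B B zero B ⇒ sees sees sees B B zero B ⇒ sees sees sees south B zero B ⇒ sees sees sees south south zero B ⇒ sees sees sees south south zero south

S ⇒ S B   [S → S B]
S B ⇒ S zero B   [S → S zero]
S zero B ⇒ S B zero B   [S → S B]
S B zero B ⇒ sees B zero B   [S → sees]
sees B zero B ⇒ sees sees S B zero B   [B → sees S B]
sees sees S B zero B ⇒ sees sees S B B zero B   [S → S B]
sees sees S B B zero B ⇒ sees sees sees B B zero B   [S → sees]
sees sees sees B B zero B ⇒ sees sees sees south B zero B   [B → south]
sees sees sees south B zero B ⇒ sees sees sees south south zero B   [B → south]
sees sees sees south south zero B ⇒ sees sees sees south south zero south   [B → south]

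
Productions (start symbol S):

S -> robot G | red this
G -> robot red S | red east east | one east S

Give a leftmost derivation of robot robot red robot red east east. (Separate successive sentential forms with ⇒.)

S ⇒ robot G ⇒ robot robot red S ⇒ robot robot red robot G ⇒ robot robot red robot red east east

S ⇒ robot G   [S -> robot G]
robot G ⇒ robot robot red S   [G -> robot red S]
robot robot red S ⇒ robot robot red robot G   [S -> robot G]
robot robot red robot G ⇒ robot robot red robot red east east   [G -> red east east]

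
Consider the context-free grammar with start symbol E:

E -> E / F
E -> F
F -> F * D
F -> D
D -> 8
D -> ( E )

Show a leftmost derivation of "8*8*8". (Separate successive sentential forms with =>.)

E => F => F*D => F*D*D => D*D*D => 8*D*D => 8*8*D => 8*8*8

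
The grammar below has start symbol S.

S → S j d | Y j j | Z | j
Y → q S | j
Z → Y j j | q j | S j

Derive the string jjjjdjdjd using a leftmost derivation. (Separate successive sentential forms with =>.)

S => Sjd => Sjdjd => Sjdjdjd => Zjdjdjd => Yjjjdjdjd => jjjjdjdjd

S => Sjd   [S → S j d]
Sjd => Sjdjd   [S → S j d]
Sjdjd => Sjdjdjd   [S → S j d]
Sjdjdjd => Zjdjdjd   [S → Z]
Zjdjdjd => Yjjjdjdjd   [Z → Y j j]
Yjjjdjdjd => jjjjdjdjd   [Y → j]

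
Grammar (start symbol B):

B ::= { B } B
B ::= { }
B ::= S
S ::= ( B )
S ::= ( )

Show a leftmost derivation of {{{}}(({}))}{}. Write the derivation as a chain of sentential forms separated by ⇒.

B ⇒ {B}B ⇒ {{B}B}B ⇒ {{{}}B}B ⇒ {{{}}S}B ⇒ {{{}}(B)}B ⇒ {{{}}(S)}B ⇒ {{{}}((B))}B ⇒ {{{}}(({}))}B ⇒ {{{}}(({}))}{}

B ⇒ {B}B   [B ::= { B } B]
{B}B ⇒ {{B}B}B   [B ::= { B } B]
{{B}B}B ⇒ {{{}}B}B   [B ::= { }]
{{{}}B}B ⇒ {{{}}S}B   [B ::= S]
{{{}}S}B ⇒ {{{}}(B)}B   [S ::= ( B )]
{{{}}(B)}B ⇒ {{{}}(S)}B   [B ::= S]
{{{}}(S)}B ⇒ {{{}}((B))}B   [S ::= ( B )]
{{{}}((B))}B ⇒ {{{}}(({}))}B   [B ::= { }]
{{{}}(({}))}B ⇒ {{{}}(({}))}{}   [B ::= { }]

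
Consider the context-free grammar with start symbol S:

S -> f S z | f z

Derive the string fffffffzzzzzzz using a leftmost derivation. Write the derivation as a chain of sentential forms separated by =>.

S => fSz   [S -> f S z]
fSz => ffSzz   [S -> f S z]
ffSzz => fffSzzz   [S -> f S z]
fffSzzz => ffffSzzzz   [S -> f S z]
ffffSzzzz => fffffSzzzzz   [S -> f S z]
fffffSzzzzz => ffffffSzzzzzz   [S -> f S z]
ffffffSzzzzzz => fffffffzzzzzzz   [S -> f z]

S => fSz => ffSzz => fffSzzz => ffffSzzzz => fffffSzzzzz => ffffffSzzzzzz => fffffffzzzzzzz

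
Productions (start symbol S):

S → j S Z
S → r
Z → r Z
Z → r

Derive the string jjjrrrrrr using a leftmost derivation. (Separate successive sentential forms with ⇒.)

S ⇒ jSZ   [S → j S Z]
jSZ ⇒ jjSZZ   [S → j S Z]
jjSZZ ⇒ jjjSZZZ   [S → j S Z]
jjjSZZZ ⇒ jjjrZZZ   [S → r]
jjjrZZZ ⇒ jjjrrZZZ   [Z → r Z]
jjjrrZZZ ⇒ jjjrrrZZZ   [Z → r Z]
jjjrrrZZZ ⇒ jjjrrrrZZ   [Z → r]
jjjrrrrZZ ⇒ jjjrrrrrZ   [Z → r]
jjjrrrrrZ ⇒ jjjrrrrrr   [Z → r]

S ⇒ jSZ ⇒ jjSZZ ⇒ jjjSZZZ ⇒ jjjrZZZ ⇒ jjjrrZZZ ⇒ jjjrrrZZZ ⇒ jjjrrrrZZ ⇒ jjjrrrrrZ ⇒ jjjrrrrrr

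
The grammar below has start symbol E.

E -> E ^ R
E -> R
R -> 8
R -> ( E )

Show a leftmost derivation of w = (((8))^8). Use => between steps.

E => R   [E -> R]
R => (E)   [R -> ( E )]
(E) => (E^R)   [E -> E ^ R]
(E^R) => (R^R)   [E -> R]
(R^R) => ((E)^R)   [R -> ( E )]
((E)^R) => ((R)^R)   [E -> R]
((R)^R) => (((E))^R)   [R -> ( E )]
(((E))^R) => (((R))^R)   [E -> R]
(((R))^R) => (((8))^R)   [R -> 8]
(((8))^R) => (((8))^8)   [R -> 8]

E => R => (E) => (E^R) => (R^R) => ((E)^R) => ((R)^R) => (((E))^R) => (((R))^R) => (((8))^R) => (((8))^8)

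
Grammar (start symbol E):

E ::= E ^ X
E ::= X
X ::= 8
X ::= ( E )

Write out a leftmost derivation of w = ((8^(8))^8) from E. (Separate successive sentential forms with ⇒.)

E ⇒ X ⇒ (E) ⇒ (E^X) ⇒ (X^X) ⇒ ((E)^X) ⇒ ((E^X)^X) ⇒ ((X^X)^X) ⇒ ((8^X)^X) ⇒ ((8^(E))^X) ⇒ ((8^(X))^X) ⇒ ((8^(8))^X) ⇒ ((8^(8))^8)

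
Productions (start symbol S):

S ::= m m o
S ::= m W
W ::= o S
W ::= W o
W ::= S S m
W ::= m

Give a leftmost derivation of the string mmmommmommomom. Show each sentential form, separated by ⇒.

S ⇒ mW ⇒ mSSm ⇒ mmmoSm ⇒ mmmomWm ⇒ mmmomWom ⇒ mmmomSSmom ⇒ mmmommmoSmom ⇒ mmmommmommomom

S ⇒ mW   [S ::= m W]
mW ⇒ mSSm   [W ::= S S m]
mSSm ⇒ mmmoSm   [S ::= m m o]
mmmoSm ⇒ mmmomWm   [S ::= m W]
mmmomWm ⇒ mmmomWom   [W ::= W o]
mmmomWom ⇒ mmmomSSmom   [W ::= S S m]
mmmomSSmom ⇒ mmmommmoSmom   [S ::= m m o]
mmmommmoSmom ⇒ mmmommmommomom   [S ::= m m o]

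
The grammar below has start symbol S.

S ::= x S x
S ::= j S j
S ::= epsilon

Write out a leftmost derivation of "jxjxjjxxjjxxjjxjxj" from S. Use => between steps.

S=>jSj=>jxSxj=>jxjSjxj=>jxjxSxjxj=>jxjxjSjxjxj=>jxjxjjSjjxjxj=>jxjxjjxSxjjxjxj=>jxjxjjxxSxxjjxjxj=>jxjxjjxxjSjxxjjxjxj=>jxjxjjxxjjxxjjxjxj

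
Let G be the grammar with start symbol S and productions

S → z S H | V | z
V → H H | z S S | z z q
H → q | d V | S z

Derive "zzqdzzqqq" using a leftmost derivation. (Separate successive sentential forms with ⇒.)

S⇒zSH⇒zzSHH⇒zzVHH⇒zzHHHH⇒zzqHHH⇒zzqdVHH⇒zzqdHHHH⇒zzqdSzHHH⇒zzqdzzHHH⇒zzqdzzqHH⇒zzqdzzqqH⇒zzqdzzqqq

S ⇒ zSH   [S → z S H]
zSH ⇒ zzSHH   [S → z S H]
zzSHH ⇒ zzVHH   [S → V]
zzVHH ⇒ zzHHHH   [V → H H]
zzHHHH ⇒ zzqHHH   [H → q]
zzqHHH ⇒ zzqdVHH   [H → d V]
zzqdVHH ⇒ zzqdHHHH   [V → H H]
zzqdHHHH ⇒ zzqdSzHHH   [H → S z]
zzqdSzHHH ⇒ zzqdzzHHH   [S → z]
zzqdzzHHH ⇒ zzqdzzqHH   [H → q]
zzqdzzqHH ⇒ zzqdzzqqH   [H → q]
zzqdzzqqH ⇒ zzqdzzqqq   [H → q]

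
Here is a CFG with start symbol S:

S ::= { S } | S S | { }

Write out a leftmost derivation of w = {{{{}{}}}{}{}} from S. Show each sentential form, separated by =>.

S => {S}   [S ::= { S }]
{S} => {SS}   [S ::= S S]
{SS} => {SSS}   [S ::= S S]
{SSS} => {{S}SS}   [S ::= { S }]
{{S}SS} => {{{S}}SS}   [S ::= { S }]
{{{S}}SS} => {{{SS}}SS}   [S ::= S S]
{{{SS}}SS} => {{{{}S}}SS}   [S ::= { }]
{{{{}S}}SS} => {{{{}{}}}SS}   [S ::= { }]
{{{{}{}}}SS} => {{{{}{}}}{}S}   [S ::= { }]
{{{{}{}}}{}S} => {{{{}{}}}{}{}}   [S ::= { }]

S => {S} => {SS} => {SSS} => {{S}SS} => {{{S}}SS} => {{{SS}}SS} => {{{{}S}}SS} => {{{{}{}}}SS} => {{{{}{}}}{}S} => {{{{}{}}}{}{}}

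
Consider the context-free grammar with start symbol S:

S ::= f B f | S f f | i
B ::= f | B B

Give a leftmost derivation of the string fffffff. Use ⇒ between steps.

S ⇒ fBf   [S ::= f B f]
fBf ⇒ fBBf   [B ::= B B]
fBBf ⇒ fBBBf   [B ::= B B]
fBBBf ⇒ fBBBBf   [B ::= B B]
fBBBBf ⇒ fBBBBBf   [B ::= B B]
fBBBBBf ⇒ ffBBBBf   [B ::= f]
ffBBBBf ⇒ fffBBBf   [B ::= f]
fffBBBf ⇒ ffffBBf   [B ::= f]
ffffBBf ⇒ fffffBf   [B ::= f]
fffffBf ⇒ fffffff   [B ::= f]

S ⇒ fBf ⇒ fBBf ⇒ fBBBf ⇒ fBBBBf ⇒ fBBBBBf ⇒ ffBBBBf ⇒ fffBBBf ⇒ ffffBBf ⇒ fffffBf ⇒ fffffff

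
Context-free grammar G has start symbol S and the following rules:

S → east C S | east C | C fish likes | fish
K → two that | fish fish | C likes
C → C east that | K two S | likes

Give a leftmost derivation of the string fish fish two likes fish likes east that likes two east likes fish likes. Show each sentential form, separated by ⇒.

S ⇒ C fish likes ⇒ K two S fish likes ⇒ C likes two S fish likes ⇒ C east that likes two S fish likes ⇒ K two S east that likes two S fish likes ⇒ fish fish two S east that likes two S fish likes ⇒ fish fish two C fish likes east that likes two S fish likes ⇒ fish fish two likes fish likes east that likes two S fish likes ⇒ fish fish two likes fish likes east that likes two east C fish likes ⇒ fish fish two likes fish likes east that likes two east likes fish likes

S ⇒ C fish likes   [S → C fish likes]
C fish likes ⇒ K two S fish likes   [C → K two S]
K two S fish likes ⇒ C likes two S fish likes   [K → C likes]
C likes two S fish likes ⇒ C east that likes two S fish likes   [C → C east that]
C east that likes two S fish likes ⇒ K two S east that likes two S fish likes   [C → K two S]
K two S east that likes two S fish likes ⇒ fish fish two S east that likes two S fish likes   [K → fish fish]
fish fish two S east that likes two S fish likes ⇒ fish fish two C fish likes east that likes two S fish likes   [S → C fish likes]
fish fish two C fish likes east that likes two S fish likes ⇒ fish fish two likes fish likes east that likes two S fish likes   [C → likes]
fish fish two likes fish likes east that likes two S fish likes ⇒ fish fish two likes fish likes east that likes two east C fish likes   [S → east C]
fish fish two likes fish likes east that likes two east C fish likes ⇒ fish fish two likes fish likes east that likes two east likes fish likes   [C → likes]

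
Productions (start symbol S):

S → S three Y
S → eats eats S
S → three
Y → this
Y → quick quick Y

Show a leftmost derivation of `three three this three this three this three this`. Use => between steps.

S => S three Y => S three Y three Y => S three Y three Y three Y => S three Y three Y three Y three Y => three three Y three Y three Y three Y => three three this three Y three Y three Y => three three this three this three Y three Y => three three this three this three this three Y => three three this three this three this three this

S => S three Y   [S → S three Y]
S three Y => S three Y three Y   [S → S three Y]
S three Y three Y => S three Y three Y three Y   [S → S three Y]
S three Y three Y three Y => S three Y three Y three Y three Y   [S → S three Y]
S three Y three Y three Y three Y => three three Y three Y three Y three Y   [S → three]
three three Y three Y three Y three Y => three three this three Y three Y three Y   [Y → this]
three three this three Y three Y three Y => three three this three this three Y three Y   [Y → this]
three three this three this three Y three Y => three three this three this three this three Y   [Y → this]
three three this three this three this three Y => three three this three this three this three this   [Y → this]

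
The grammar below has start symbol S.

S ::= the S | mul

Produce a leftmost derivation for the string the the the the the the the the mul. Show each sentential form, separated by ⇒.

S ⇒ the S ⇒ the the S ⇒ the the the S ⇒ the the the the S ⇒ the the the the the S ⇒ the the the the the the S ⇒ the the the the the the the S ⇒ the the the the the the the the S ⇒ the the the the the the the the mul

S ⇒ the S   [S ::= the S]
the S ⇒ the the S   [S ::= the S]
the the S ⇒ the the the S   [S ::= the S]
the the the S ⇒ the the the the S   [S ::= the S]
the the the the S ⇒ the the the the the S   [S ::= the S]
the the the the the S ⇒ the the the the the the S   [S ::= the S]
the the the the the the S ⇒ the the the the the the the S   [S ::= the S]
the the the the the the the S ⇒ the the the the the the the the S   [S ::= the S]
the the the the the the the the S ⇒ the the the the the the the the mul   [S ::= mul]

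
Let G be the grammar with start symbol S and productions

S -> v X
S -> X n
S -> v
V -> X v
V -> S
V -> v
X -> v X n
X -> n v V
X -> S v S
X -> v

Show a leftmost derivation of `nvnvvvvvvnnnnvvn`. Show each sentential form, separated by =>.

S=>Xn=>nvVn=>nvXvn=>nvnvVvn=>nvnvXvvn=>nvnvvXnvvn=>nvnvvvXnnvvn=>nvnvvvvXnnnvvn=>nvnvvvvvXnnnnvvn=>nvnvvvvvvnnnnvvn

S => Xn   [S -> X n]
Xn => nvVn   [X -> n v V]
nvVn => nvXvn   [V -> X v]
nvXvn => nvnvVvn   [X -> n v V]
nvnvVvn => nvnvXvvn   [V -> X v]
nvnvXvvn => nvnvvXnvvn   [X -> v X n]
nvnvvXnvvn => nvnvvvXnnvvn   [X -> v X n]
nvnvvvXnnvvn => nvnvvvvXnnnvvn   [X -> v X n]
nvnvvvvXnnnvvn => nvnvvvvvXnnnnvvn   [X -> v X n]
nvnvvvvvXnnnnvvn => nvnvvvvvvnnnnvvn   [X -> v]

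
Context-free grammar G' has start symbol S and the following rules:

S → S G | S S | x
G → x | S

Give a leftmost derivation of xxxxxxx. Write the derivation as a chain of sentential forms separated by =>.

S => SG => SGG => SSGG => SSSGG => xSSGG => xSSSGG => xSGSSGG => xxGSSGG => xxSSSGG => xxxSSGG => xxxxSGG => xxxxxGG => xxxxxxG => xxxxxxx

S => SG   [S → S G]
SG => SGG   [S → S G]
SGG => SSGG   [S → S S]
SSGG => SSSGG   [S → S S]
SSSGG => xSSGG   [S → x]
xSSGG => xSSSGG   [S → S S]
xSSSGG => xSGSSGG   [S → S G]
xSGSSGG => xxGSSGG   [S → x]
xxGSSGG => xxSSSGG   [G → S]
xxSSSGG => xxxSSGG   [S → x]
xxxSSGG => xxxxSGG   [S → x]
xxxxSGG => xxxxxGG   [S → x]
xxxxxGG => xxxxxxG   [G → x]
xxxxxxG => xxxxxxx   [G → x]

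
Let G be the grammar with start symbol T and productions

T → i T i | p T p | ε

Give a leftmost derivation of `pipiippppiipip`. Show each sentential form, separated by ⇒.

T ⇒ pTp ⇒ piTip ⇒ pipTpip ⇒ pipiTipip ⇒ pipiiTiipip ⇒ pipiipTpiipip ⇒ pipiippTppiipip ⇒ pipiippppiipip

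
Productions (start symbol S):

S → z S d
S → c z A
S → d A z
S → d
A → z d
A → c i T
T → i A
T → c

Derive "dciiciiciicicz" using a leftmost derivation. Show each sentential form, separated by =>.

S => dAz   [S → d A z]
dAz => dciTz   [A → c i T]
dciTz => dciiAz   [T → i A]
dciiAz => dciiciTz   [A → c i T]
dciiciTz => dciiciiAz   [T → i A]
dciiciiAz => dciiciiciTz   [A → c i T]
dciiciiciTz => dciiciiciiAz   [T → i A]
dciiciiciiAz => dciiciiciiciTz   [A → c i T]
dciiciiciiciTz => dciiciiciicicz   [T → c]

S=>dAz=>dciTz=>dciiAz=>dciiciTz=>dciiciiAz=>dciiciiciTz=>dciiciiciiAz=>dciiciiciiciTz=>dciiciiciicicz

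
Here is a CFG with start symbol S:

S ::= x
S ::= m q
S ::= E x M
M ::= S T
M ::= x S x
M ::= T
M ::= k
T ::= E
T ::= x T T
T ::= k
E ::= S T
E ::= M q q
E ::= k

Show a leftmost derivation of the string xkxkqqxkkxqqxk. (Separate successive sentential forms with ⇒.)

S ⇒ ExM   [S ::= E x M]
ExM ⇒ MqqxM   [E ::= M q q]
MqqxM ⇒ xSxqqxM   [M ::= x S x]
xSxqqxM ⇒ xExMxqqxM   [S ::= E x M]
xExMxqqxM ⇒ xkxMxqqxM   [E ::= k]
xkxMxqqxM ⇒ xkxSTxqqxM   [M ::= S T]
xkxSTxqqxM ⇒ xkxExMTxqqxM   [S ::= E x M]
xkxExMTxqqxM ⇒ xkxMqqxMTxqqxM   [E ::= M q q]
xkxMqqxMTxqqxM ⇒ xkxkqqxMTxqqxM   [M ::= k]
xkxkqqxMTxqqxM ⇒ xkxkqqxkTxqqxM   [M ::= k]
xkxkqqxkTxqqxM ⇒ xkxkqqxkkxqqxM   [T ::= k]
xkxkqqxkkxqqxM ⇒ xkxkqqxkkxqqxk   [M ::= k]

S ⇒ ExM ⇒ MqqxM ⇒ xSxqqxM ⇒ xExMxqqxM ⇒ xkxMxqqxM ⇒ xkxSTxqqxM ⇒ xkxExMTxqqxM ⇒ xkxMqqxMTxqqxM ⇒ xkxkqqxMTxqqxM ⇒ xkxkqqxkTxqqxM ⇒ xkxkqqxkkxqqxM ⇒ xkxkqqxkkxqqxk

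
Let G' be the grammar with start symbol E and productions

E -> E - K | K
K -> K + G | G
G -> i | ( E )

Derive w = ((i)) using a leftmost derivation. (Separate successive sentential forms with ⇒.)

E⇒K⇒G⇒(E)⇒(K)⇒(G)⇒((E))⇒((K))⇒((G))⇒((i))

E ⇒ K   [E -> K]
K ⇒ G   [K -> G]
G ⇒ (E)   [G -> ( E )]
(E) ⇒ (K)   [E -> K]
(K) ⇒ (G)   [K -> G]
(G) ⇒ ((E))   [G -> ( E )]
((E)) ⇒ ((K))   [E -> K]
((K)) ⇒ ((G))   [K -> G]
((G)) ⇒ ((i))   [G -> i]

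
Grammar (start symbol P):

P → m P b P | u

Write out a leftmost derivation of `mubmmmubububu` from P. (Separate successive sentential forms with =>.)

P => mPbP => mubP => mubmPbP => mubmmPbPbP => mubmmmPbPbPbP => mubmmmubPbPbP => mubmmmububPbP => mubmmmubububP => mubmmmubububu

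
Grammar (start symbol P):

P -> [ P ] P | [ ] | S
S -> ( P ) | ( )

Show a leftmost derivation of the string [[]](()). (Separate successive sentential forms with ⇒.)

P ⇒ [P]P ⇒ [[]]P ⇒ [[]]S ⇒ [[]](P) ⇒ [[]](S) ⇒ [[]](())

P ⇒ [P]P   [P -> [ P ] P]
[P]P ⇒ [[]]P   [P -> [ ]]
[[]]P ⇒ [[]]S   [P -> S]
[[]]S ⇒ [[]](P)   [S -> ( P )]
[[]](P) ⇒ [[]](S)   [P -> S]
[[]](S) ⇒ [[]](())   [S -> ( )]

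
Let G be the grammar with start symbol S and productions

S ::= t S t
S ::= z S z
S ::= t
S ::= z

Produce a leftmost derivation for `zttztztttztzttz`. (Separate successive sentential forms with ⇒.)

S ⇒ zSz ⇒ ztStz ⇒ zttSttz ⇒ zttzSzttz ⇒ zttztStzttz ⇒ zttztzSztzttz ⇒ zttztztStztzttz ⇒ zttztztttztzttz

S ⇒ zSz   [S ::= z S z]
zSz ⇒ ztStz   [S ::= t S t]
ztStz ⇒ zttSttz   [S ::= t S t]
zttSttz ⇒ zttzSzttz   [S ::= z S z]
zttzSzttz ⇒ zttztStzttz   [S ::= t S t]
zttztStzttz ⇒ zttztzSztzttz   [S ::= z S z]
zttztzSztzttz ⇒ zttztztStztzttz   [S ::= t S t]
zttztztStztzttz ⇒ zttztztttztzttz   [S ::= t]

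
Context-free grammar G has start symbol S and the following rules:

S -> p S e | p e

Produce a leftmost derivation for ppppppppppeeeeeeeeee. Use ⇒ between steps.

S ⇒ pSe   [S -> p S e]
pSe ⇒ ppSee   [S -> p S e]
ppSee ⇒ pppSeee   [S -> p S e]
pppSeee ⇒ ppppSeeee   [S -> p S e]
ppppSeeee ⇒ pppppSeeeee   [S -> p S e]
pppppSeeeee ⇒ ppppppSeeeeee   [S -> p S e]
ppppppSeeeeee ⇒ pppppppSeeeeeee   [S -> p S e]
pppppppSeeeeeee ⇒ ppppppppSeeeeeeee   [S -> p S e]
ppppppppSeeeeeeee ⇒ pppppppppSeeeeeeeee   [S -> p S e]
pppppppppSeeeeeeeee ⇒ ppppppppppeeeeeeeeee   [S -> p e]

S ⇒ pSe ⇒ ppSee ⇒ pppSeee ⇒ ppppSeeee ⇒ pppppSeeeee ⇒ ppppppSeeeeee ⇒ pppppppSeeeeeee ⇒ ppppppppSeeeeeeee ⇒ pppppppppSeeeeeeeee ⇒ ppppppppppeeeeeeeeee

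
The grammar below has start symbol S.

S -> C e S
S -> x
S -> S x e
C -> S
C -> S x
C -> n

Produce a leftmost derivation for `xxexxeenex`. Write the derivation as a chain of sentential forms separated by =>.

S => CeS => SeS => SxeeS => CeSxeeS => SxeSxeeS => xxeSxeeS => xxexxeeS => xxexxeeCeS => xxexxeeneS => xxexxeenex

S => CeS   [S -> C e S]
CeS => SeS   [C -> S]
SeS => SxeeS   [S -> S x e]
SxeeS => CeSxeeS   [S -> C e S]
CeSxeeS => SxeSxeeS   [C -> S x]
SxeSxeeS => xxeSxeeS   [S -> x]
xxeSxeeS => xxexxeeS   [S -> x]
xxexxeeS => xxexxeeCeS   [S -> C e S]
xxexxeeCeS => xxexxeeneS   [C -> n]
xxexxeeneS => xxexxeenex   [S -> x]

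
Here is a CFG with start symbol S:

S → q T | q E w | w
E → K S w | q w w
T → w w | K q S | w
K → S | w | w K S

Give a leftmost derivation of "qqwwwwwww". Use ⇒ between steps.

S ⇒ qEw   [S → q E w]
qEw ⇒ qKSww   [E → K S w]
qKSww ⇒ qSSww   [K → S]
qSSww ⇒ qqEwSww   [S → q E w]
qqEwSww ⇒ qqKSwwSww   [E → K S w]
qqKSwwSww ⇒ qqwSwwSww   [K → w]
qqwSwwSww ⇒ qqwwwwSww   [S → w]
qqwwwwSww ⇒ qqwwwwwww   [S → w]

S⇒qEw⇒qKSww⇒qSSww⇒qqEwSww⇒qqKSwwSww⇒qqwSwwSww⇒qqwwwwSww⇒qqwwwwwww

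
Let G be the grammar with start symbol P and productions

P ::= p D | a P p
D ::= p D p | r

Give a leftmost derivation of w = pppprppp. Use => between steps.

P => pD => ppDp => pppDpp => ppppDppp => pppprppp

P => pD   [P ::= p D]
pD => ppDp   [D ::= p D p]
ppDp => pppDpp   [D ::= p D p]
pppDpp => ppppDppp   [D ::= p D p]
ppppDppp => pppprppp   [D ::= r]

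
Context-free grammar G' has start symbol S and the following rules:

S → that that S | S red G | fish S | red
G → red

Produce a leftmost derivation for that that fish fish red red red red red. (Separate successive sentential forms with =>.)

S => that that S => that that fish S => that that fish S red G => that that fish fish S red G => that that fish fish S red G red G => that that fish fish red red G red G => that that fish fish red red red red G => that that fish fish red red red red red

S => that that S   [S → that that S]
that that S => that that fish S   [S → fish S]
that that fish S => that that fish S red G   [S → S red G]
that that fish S red G => that that fish fish S red G   [S → fish S]
that that fish fish S red G => that that fish fish S red G red G   [S → S red G]
that that fish fish S red G red G => that that fish fish red red G red G   [S → red]
that that fish fish red red G red G => that that fish fish red red red red G   [G → red]
that that fish fish red red red red G => that that fish fish red red red red red   [G → red]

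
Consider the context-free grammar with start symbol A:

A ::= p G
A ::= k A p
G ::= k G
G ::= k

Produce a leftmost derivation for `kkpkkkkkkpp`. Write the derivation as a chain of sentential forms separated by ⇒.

A⇒kAp⇒kkApp⇒kkpGpp⇒kkpkGpp⇒kkpkkGpp⇒kkpkkkGpp⇒kkpkkkkGpp⇒kkpkkkkkGpp⇒kkpkkkkkkpp

A ⇒ kAp   [A ::= k A p]
kAp ⇒ kkApp   [A ::= k A p]
kkApp ⇒ kkpGpp   [A ::= p G]
kkpGpp ⇒ kkpkGpp   [G ::= k G]
kkpkGpp ⇒ kkpkkGpp   [G ::= k G]
kkpkkGpp ⇒ kkpkkkGpp   [G ::= k G]
kkpkkkGpp ⇒ kkpkkkkGpp   [G ::= k G]
kkpkkkkGpp ⇒ kkpkkkkkGpp   [G ::= k G]
kkpkkkkkGpp ⇒ kkpkkkkkkpp   [G ::= k]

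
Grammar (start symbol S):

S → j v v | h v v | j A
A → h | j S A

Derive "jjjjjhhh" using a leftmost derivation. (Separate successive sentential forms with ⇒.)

S ⇒ jA ⇒ jjSA ⇒ jjjAA ⇒ jjjjSAA ⇒ jjjjjAAA ⇒ jjjjjhAA ⇒ jjjjjhhA ⇒ jjjjjhhh

S ⇒ jA   [S → j A]
jA ⇒ jjSA   [A → j S A]
jjSA ⇒ jjjAA   [S → j A]
jjjAA ⇒ jjjjSAA   [A → j S A]
jjjjSAA ⇒ jjjjjAAA   [S → j A]
jjjjjAAA ⇒ jjjjjhAA   [A → h]
jjjjjhAA ⇒ jjjjjhhA   [A → h]
jjjjjhhA ⇒ jjjjjhhh   [A → h]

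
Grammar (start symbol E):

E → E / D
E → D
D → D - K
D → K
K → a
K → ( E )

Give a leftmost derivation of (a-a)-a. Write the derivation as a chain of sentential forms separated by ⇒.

E ⇒ D   [E → D]
D ⇒ D-K   [D → D - K]
D-K ⇒ K-K   [D → K]
K-K ⇒ (E)-K   [K → ( E )]
(E)-K ⇒ (D)-K   [E → D]
(D)-K ⇒ (D-K)-K   [D → D - K]
(D-K)-K ⇒ (K-K)-K   [D → K]
(K-K)-K ⇒ (a-K)-K   [K → a]
(a-K)-K ⇒ (a-a)-K   [K → a]
(a-a)-K ⇒ (a-a)-a   [K → a]

E ⇒ D ⇒ D-K ⇒ K-K ⇒ (E)-K ⇒ (D)-K ⇒ (D-K)-K ⇒ (K-K)-K ⇒ (a-K)-K ⇒ (a-a)-K ⇒ (a-a)-a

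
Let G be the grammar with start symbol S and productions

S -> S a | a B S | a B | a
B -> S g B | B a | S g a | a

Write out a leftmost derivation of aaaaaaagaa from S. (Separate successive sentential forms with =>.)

S => aBS   [S -> a B S]
aBS => aSgBS   [B -> S g B]
aSgBS => aaBSgBS   [S -> a B S]
aaBSgBS => aaBaSgBS   [B -> B a]
aaBaSgBS => aaBaaSgBS   [B -> B a]
aaBaaSgBS => aaBaaaSgBS   [B -> B a]
aaBaaaSgBS => aaaaaaSgBS   [B -> a]
aaaaaaSgBS => aaaaaaagBS   [S -> a]
aaaaaaagBS => aaaaaaagaS   [B -> a]
aaaaaaagaS => aaaaaaagaa   [S -> a]

S => aBS => aSgBS => aaBSgBS => aaBaSgBS => aaBaaSgBS => aaBaaaSgBS => aaaaaaSgBS => aaaaaaagBS => aaaaaaagaS => aaaaaaagaa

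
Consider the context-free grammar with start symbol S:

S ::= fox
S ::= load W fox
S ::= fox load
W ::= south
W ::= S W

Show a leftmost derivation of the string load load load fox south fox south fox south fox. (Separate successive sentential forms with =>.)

S => load W fox   [S ::= load W fox]
load W fox => load S W fox   [W ::= S W]
load S W fox => load load W fox W fox   [S ::= load W fox]
load load W fox W fox => load load S W fox W fox   [W ::= S W]
load load S W fox W fox => load load load W fox W fox W fox   [S ::= load W fox]
load load load W fox W fox W fox => load load load S W fox W fox W fox   [W ::= S W]
load load load S W fox W fox W fox => load load load fox W fox W fox W fox   [S ::= fox]
load load load fox W fox W fox W fox => load load load fox south fox W fox W fox   [W ::= south]
load load load fox south fox W fox W fox => load load load fox south fox south fox W fox   [W ::= south]
load load load fox south fox south fox W fox => load load load fox south fox south fox south fox   [W ::= south]

S => load W fox => load S W fox => load load W fox W fox => load load S W fox W fox => load load load W fox W fox W fox => load load load S W fox W fox W fox => load load load fox W fox W fox W fox => load load load fox south fox W fox W fox => load load load fox south fox south fox W fox => load load load fox south fox south fox south fox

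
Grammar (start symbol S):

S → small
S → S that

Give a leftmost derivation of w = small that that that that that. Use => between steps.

S => S that => S that that => S that that that => S that that that that => S that that that that that => small that that that that that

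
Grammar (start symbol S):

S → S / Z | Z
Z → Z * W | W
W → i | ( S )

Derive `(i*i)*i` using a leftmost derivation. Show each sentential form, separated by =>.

S => Z => Z*W => W*W => (S)*W => (Z)*W => (Z*W)*W => (W*W)*W => (i*W)*W => (i*i)*W => (i*i)*i

S => Z   [S → Z]
Z => Z*W   [Z → Z * W]
Z*W => W*W   [Z → W]
W*W => (S)*W   [W → ( S )]
(S)*W => (Z)*W   [S → Z]
(Z)*W => (Z*W)*W   [Z → Z * W]
(Z*W)*W => (W*W)*W   [Z → W]
(W*W)*W => (i*W)*W   [W → i]
(i*W)*W => (i*i)*W   [W → i]
(i*i)*W => (i*i)*i   [W → i]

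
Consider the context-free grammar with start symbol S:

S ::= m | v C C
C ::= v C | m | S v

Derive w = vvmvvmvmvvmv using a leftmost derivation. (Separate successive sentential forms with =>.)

S=>vCC=>vSvC=>vvCCvC=>vvSvCvC=>vvmvCvC=>vvmvSvvC=>vvmvvCCvvC=>vvmvvSvCvvC=>vvmvvmvCvvC=>vvmvvmvmvvC=>vvmvvmvmvvSv=>vvmvvmvmvvmv

S => vCC   [S ::= v C C]
vCC => vSvC   [C ::= S v]
vSvC => vvCCvC   [S ::= v C C]
vvCCvC => vvSvCvC   [C ::= S v]
vvSvCvC => vvmvCvC   [S ::= m]
vvmvCvC => vvmvSvvC   [C ::= S v]
vvmvSvvC => vvmvvCCvvC   [S ::= v C C]
vvmvvCCvvC => vvmvvSvCvvC   [C ::= S v]
vvmvvSvCvvC => vvmvvmvCvvC   [S ::= m]
vvmvvmvCvvC => vvmvvmvmvvC   [C ::= m]
vvmvvmvmvvC => vvmvvmvmvvSv   [C ::= S v]
vvmvvmvmvvSv => vvmvvmvmvvmv   [S ::= m]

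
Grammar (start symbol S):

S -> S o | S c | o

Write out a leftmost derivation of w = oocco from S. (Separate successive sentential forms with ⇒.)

S ⇒ So ⇒ Sco ⇒ Scco ⇒ Socco ⇒ oocco

S ⇒ So   [S -> S o]
So ⇒ Sco   [S -> S c]
Sco ⇒ Scco   [S -> S c]
Scco ⇒ Socco   [S -> S o]
Socco ⇒ oocco   [S -> o]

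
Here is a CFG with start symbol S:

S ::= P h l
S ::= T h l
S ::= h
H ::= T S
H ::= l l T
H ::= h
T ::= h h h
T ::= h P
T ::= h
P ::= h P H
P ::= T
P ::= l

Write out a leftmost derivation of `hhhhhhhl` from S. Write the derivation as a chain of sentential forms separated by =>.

S => Phl   [S ::= P h l]
Phl => hPHhl   [P ::= h P H]
hPHhl => hTHhl   [P ::= T]
hTHhl => hhHhl   [T ::= h]
hhHhl => hhTShl   [H ::= T S]
hhTShl => hhhhhShl   [T ::= h h h]
hhhhhShl => hhhhhhhl   [S ::= h]

S => Phl => hPHhl => hTHhl => hhHhl => hhTShl => hhhhhShl => hhhhhhhl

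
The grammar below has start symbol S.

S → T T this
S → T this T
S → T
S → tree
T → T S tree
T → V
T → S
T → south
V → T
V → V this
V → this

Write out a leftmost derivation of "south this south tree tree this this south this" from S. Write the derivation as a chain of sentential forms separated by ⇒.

S ⇒ T this T ⇒ south this T ⇒ south this S ⇒ south this T T this ⇒ south this V T this ⇒ south this V this T this ⇒ south this V this this T this ⇒ south this T this this T this ⇒ south this T S tree this this T this ⇒ south this south S tree this this T this ⇒ south this south tree tree this this T this ⇒ south this south tree tree this this south this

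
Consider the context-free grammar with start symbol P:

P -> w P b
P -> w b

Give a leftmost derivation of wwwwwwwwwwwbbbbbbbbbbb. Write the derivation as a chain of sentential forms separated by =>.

P => wPb => wwPbb => wwwPbbb => wwwwPbbbb => wwwwwPbbbbb => wwwwwwPbbbbbb => wwwwwwwPbbbbbbb => wwwwwwwwPbbbbbbbb => wwwwwwwwwPbbbbbbbbb => wwwwwwwwwwPbbbbbbbbbb => wwwwwwwwwwwbbbbbbbbbbb

P => wPb   [P -> w P b]
wPb => wwPbb   [P -> w P b]
wwPbb => wwwPbbb   [P -> w P b]
wwwPbbb => wwwwPbbbb   [P -> w P b]
wwwwPbbbb => wwwwwPbbbbb   [P -> w P b]
wwwwwPbbbbb => wwwwwwPbbbbbb   [P -> w P b]
wwwwwwPbbbbbb => wwwwwwwPbbbbbbb   [P -> w P b]
wwwwwwwPbbbbbbb => wwwwwwwwPbbbbbbbb   [P -> w P b]
wwwwwwwwPbbbbbbbb => wwwwwwwwwPbbbbbbbbb   [P -> w P b]
wwwwwwwwwPbbbbbbbbb => wwwwwwwwwwPbbbbbbbbbb   [P -> w P b]
wwwwwwwwwwPbbbbbbbbbb => wwwwwwwwwwwbbbbbbbbbbb   [P -> w b]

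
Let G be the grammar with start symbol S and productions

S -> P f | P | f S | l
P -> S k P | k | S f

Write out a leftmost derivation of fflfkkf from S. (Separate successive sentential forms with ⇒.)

S⇒fS⇒fP⇒fSf⇒fPf⇒fSkPf⇒fPkPf⇒fSfkPf⇒ffSfkPf⇒fflfkPf⇒fflfkkf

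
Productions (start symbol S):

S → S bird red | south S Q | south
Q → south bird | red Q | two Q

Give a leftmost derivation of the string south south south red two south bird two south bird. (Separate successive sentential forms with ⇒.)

S ⇒ south S Q   [S → south S Q]
south S Q ⇒ south south S Q Q   [S → south S Q]
south south S Q Q ⇒ south south south Q Q   [S → south]
south south south Q Q ⇒ south south south red Q Q   [Q → red Q]
south south south red Q Q ⇒ south south south red two Q Q   [Q → two Q]
south south south red two Q Q ⇒ south south south red two south bird Q   [Q → south bird]
south south south red two south bird Q ⇒ south south south red two south bird two Q   [Q → two Q]
south south south red two south bird two Q ⇒ south south south red two south bird two south bird   [Q → south bird]

S ⇒ south S Q ⇒ south south S Q Q ⇒ south south south Q Q ⇒ south south south red Q Q ⇒ south south south red two Q Q ⇒ south south south red two south bird Q ⇒ south south south red two south bird two Q ⇒ south south south red two south bird two south bird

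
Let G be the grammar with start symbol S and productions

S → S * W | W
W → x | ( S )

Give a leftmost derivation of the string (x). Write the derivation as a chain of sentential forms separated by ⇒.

S ⇒ W ⇒ (S) ⇒ (W) ⇒ (x)

S ⇒ W   [S → W]
W ⇒ (S)   [W → ( S )]
(S) ⇒ (W)   [S → W]
(W) ⇒ (x)   [W → x]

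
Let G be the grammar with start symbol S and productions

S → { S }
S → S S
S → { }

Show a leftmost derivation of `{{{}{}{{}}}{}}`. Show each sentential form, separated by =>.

S=>{S}=>{SS}=>{{S}S}=>{{SS}S}=>{{SSS}S}=>{{{}SS}S}=>{{{}{}S}S}=>{{{}{}{S}}S}=>{{{}{}{{}}}S}=>{{{}{}{{}}}{}}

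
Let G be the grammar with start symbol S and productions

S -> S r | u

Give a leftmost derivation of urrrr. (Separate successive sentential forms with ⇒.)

S⇒Sr⇒Srr⇒Srrr⇒Srrrr⇒urrrr

S ⇒ Sr   [S -> S r]
Sr ⇒ Srr   [S -> S r]
Srr ⇒ Srrr   [S -> S r]
Srrr ⇒ Srrrr   [S -> S r]
Srrrr ⇒ urrrr   [S -> u]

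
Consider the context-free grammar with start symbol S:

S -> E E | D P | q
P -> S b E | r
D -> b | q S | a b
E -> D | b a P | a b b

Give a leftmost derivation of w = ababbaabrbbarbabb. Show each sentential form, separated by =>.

S => DP => abP => abSbE => abEEbE => abDEbE => ababEbE => ababbaPbE => ababbaSbEbE => ababbaDPbEbE => ababbaabPbEbE => ababbaabrbEbE => ababbaabrbbaPbE => ababbaabrbbarbE => ababbaabrbbarbabb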